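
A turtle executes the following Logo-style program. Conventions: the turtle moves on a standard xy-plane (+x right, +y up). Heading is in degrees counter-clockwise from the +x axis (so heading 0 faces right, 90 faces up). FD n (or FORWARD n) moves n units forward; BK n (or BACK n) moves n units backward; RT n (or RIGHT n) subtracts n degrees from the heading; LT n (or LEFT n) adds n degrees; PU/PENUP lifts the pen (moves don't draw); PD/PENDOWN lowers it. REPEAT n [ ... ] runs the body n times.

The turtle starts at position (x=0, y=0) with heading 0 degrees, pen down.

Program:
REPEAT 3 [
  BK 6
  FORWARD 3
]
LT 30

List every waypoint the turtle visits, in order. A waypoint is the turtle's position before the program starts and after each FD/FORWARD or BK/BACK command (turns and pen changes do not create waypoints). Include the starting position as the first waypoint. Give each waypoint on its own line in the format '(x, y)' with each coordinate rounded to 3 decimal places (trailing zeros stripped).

Executing turtle program step by step:
Start: pos=(0,0), heading=0, pen down
REPEAT 3 [
  -- iteration 1/3 --
  BK 6: (0,0) -> (-6,0) [heading=0, draw]
  FD 3: (-6,0) -> (-3,0) [heading=0, draw]
  -- iteration 2/3 --
  BK 6: (-3,0) -> (-9,0) [heading=0, draw]
  FD 3: (-9,0) -> (-6,0) [heading=0, draw]
  -- iteration 3/3 --
  BK 6: (-6,0) -> (-12,0) [heading=0, draw]
  FD 3: (-12,0) -> (-9,0) [heading=0, draw]
]
LT 30: heading 0 -> 30
Final: pos=(-9,0), heading=30, 6 segment(s) drawn
Waypoints (7 total):
(0, 0)
(-6, 0)
(-3, 0)
(-9, 0)
(-6, 0)
(-12, 0)
(-9, 0)

Answer: (0, 0)
(-6, 0)
(-3, 0)
(-9, 0)
(-6, 0)
(-12, 0)
(-9, 0)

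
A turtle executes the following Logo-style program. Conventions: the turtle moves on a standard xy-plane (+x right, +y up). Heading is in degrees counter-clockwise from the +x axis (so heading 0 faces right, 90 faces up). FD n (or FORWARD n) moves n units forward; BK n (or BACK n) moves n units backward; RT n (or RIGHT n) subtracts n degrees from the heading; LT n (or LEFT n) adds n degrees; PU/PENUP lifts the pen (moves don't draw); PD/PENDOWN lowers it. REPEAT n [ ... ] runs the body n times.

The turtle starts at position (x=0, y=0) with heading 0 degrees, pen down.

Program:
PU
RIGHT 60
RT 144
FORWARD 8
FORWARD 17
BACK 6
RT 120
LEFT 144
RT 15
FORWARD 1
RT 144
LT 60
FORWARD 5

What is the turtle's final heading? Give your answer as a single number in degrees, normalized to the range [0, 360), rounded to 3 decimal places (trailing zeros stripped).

Answer: 81

Derivation:
Executing turtle program step by step:
Start: pos=(0,0), heading=0, pen down
PU: pen up
RT 60: heading 0 -> 300
RT 144: heading 300 -> 156
FD 8: (0,0) -> (-7.308,3.254) [heading=156, move]
FD 17: (-7.308,3.254) -> (-22.839,10.168) [heading=156, move]
BK 6: (-22.839,10.168) -> (-17.357,7.728) [heading=156, move]
RT 120: heading 156 -> 36
LT 144: heading 36 -> 180
RT 15: heading 180 -> 165
FD 1: (-17.357,7.728) -> (-18.323,7.987) [heading=165, move]
RT 144: heading 165 -> 21
LT 60: heading 21 -> 81
FD 5: (-18.323,7.987) -> (-17.541,12.925) [heading=81, move]
Final: pos=(-17.541,12.925), heading=81, 0 segment(s) drawn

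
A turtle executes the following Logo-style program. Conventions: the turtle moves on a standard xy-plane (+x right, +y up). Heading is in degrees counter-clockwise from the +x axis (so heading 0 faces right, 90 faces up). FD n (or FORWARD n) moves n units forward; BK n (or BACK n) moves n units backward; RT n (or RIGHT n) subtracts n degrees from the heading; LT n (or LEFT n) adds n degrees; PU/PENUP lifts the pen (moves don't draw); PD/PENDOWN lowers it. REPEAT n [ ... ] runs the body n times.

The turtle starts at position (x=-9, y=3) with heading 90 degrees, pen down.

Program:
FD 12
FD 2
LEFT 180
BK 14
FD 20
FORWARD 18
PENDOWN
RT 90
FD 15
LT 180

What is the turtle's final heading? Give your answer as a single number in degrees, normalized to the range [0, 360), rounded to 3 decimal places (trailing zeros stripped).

Answer: 0

Derivation:
Executing turtle program step by step:
Start: pos=(-9,3), heading=90, pen down
FD 12: (-9,3) -> (-9,15) [heading=90, draw]
FD 2: (-9,15) -> (-9,17) [heading=90, draw]
LT 180: heading 90 -> 270
BK 14: (-9,17) -> (-9,31) [heading=270, draw]
FD 20: (-9,31) -> (-9,11) [heading=270, draw]
FD 18: (-9,11) -> (-9,-7) [heading=270, draw]
PD: pen down
RT 90: heading 270 -> 180
FD 15: (-9,-7) -> (-24,-7) [heading=180, draw]
LT 180: heading 180 -> 0
Final: pos=(-24,-7), heading=0, 6 segment(s) drawn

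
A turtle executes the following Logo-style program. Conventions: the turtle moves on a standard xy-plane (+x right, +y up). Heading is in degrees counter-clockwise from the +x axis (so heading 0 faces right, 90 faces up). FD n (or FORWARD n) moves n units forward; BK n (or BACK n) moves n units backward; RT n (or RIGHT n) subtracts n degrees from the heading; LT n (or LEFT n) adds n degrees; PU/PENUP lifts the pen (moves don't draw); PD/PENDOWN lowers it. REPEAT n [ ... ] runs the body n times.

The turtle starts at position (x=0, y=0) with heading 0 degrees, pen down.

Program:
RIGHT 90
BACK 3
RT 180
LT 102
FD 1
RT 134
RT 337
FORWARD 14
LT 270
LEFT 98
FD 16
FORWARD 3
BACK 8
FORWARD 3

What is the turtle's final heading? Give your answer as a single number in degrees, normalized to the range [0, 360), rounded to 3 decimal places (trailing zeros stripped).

Answer: 89

Derivation:
Executing turtle program step by step:
Start: pos=(0,0), heading=0, pen down
RT 90: heading 0 -> 270
BK 3: (0,0) -> (0,3) [heading=270, draw]
RT 180: heading 270 -> 90
LT 102: heading 90 -> 192
FD 1: (0,3) -> (-0.978,2.792) [heading=192, draw]
RT 134: heading 192 -> 58
RT 337: heading 58 -> 81
FD 14: (-0.978,2.792) -> (1.212,16.62) [heading=81, draw]
LT 270: heading 81 -> 351
LT 98: heading 351 -> 89
FD 16: (1.212,16.62) -> (1.491,32.617) [heading=89, draw]
FD 3: (1.491,32.617) -> (1.544,35.617) [heading=89, draw]
BK 8: (1.544,35.617) -> (1.404,27.618) [heading=89, draw]
FD 3: (1.404,27.618) -> (1.456,30.618) [heading=89, draw]
Final: pos=(1.456,30.618), heading=89, 7 segment(s) drawn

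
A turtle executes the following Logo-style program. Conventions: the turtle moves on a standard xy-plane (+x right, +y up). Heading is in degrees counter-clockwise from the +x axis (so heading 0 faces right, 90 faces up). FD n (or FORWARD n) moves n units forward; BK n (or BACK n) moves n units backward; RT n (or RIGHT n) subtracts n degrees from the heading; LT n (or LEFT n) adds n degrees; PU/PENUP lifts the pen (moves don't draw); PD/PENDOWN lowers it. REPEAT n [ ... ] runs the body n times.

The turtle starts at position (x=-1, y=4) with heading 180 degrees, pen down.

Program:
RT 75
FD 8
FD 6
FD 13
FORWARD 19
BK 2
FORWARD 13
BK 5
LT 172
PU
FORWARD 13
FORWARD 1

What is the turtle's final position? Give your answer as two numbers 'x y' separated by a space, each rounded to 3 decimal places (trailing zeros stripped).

Executing turtle program step by step:
Start: pos=(-1,4), heading=180, pen down
RT 75: heading 180 -> 105
FD 8: (-1,4) -> (-3.071,11.727) [heading=105, draw]
FD 6: (-3.071,11.727) -> (-4.623,17.523) [heading=105, draw]
FD 13: (-4.623,17.523) -> (-7.988,30.08) [heading=105, draw]
FD 19: (-7.988,30.08) -> (-12.906,48.433) [heading=105, draw]
BK 2: (-12.906,48.433) -> (-12.388,46.501) [heading=105, draw]
FD 13: (-12.388,46.501) -> (-15.753,59.058) [heading=105, draw]
BK 5: (-15.753,59.058) -> (-14.459,54.228) [heading=105, draw]
LT 172: heading 105 -> 277
PU: pen up
FD 13: (-14.459,54.228) -> (-12.874,41.325) [heading=277, move]
FD 1: (-12.874,41.325) -> (-12.752,40.332) [heading=277, move]
Final: pos=(-12.752,40.332), heading=277, 7 segment(s) drawn

Answer: -12.752 40.332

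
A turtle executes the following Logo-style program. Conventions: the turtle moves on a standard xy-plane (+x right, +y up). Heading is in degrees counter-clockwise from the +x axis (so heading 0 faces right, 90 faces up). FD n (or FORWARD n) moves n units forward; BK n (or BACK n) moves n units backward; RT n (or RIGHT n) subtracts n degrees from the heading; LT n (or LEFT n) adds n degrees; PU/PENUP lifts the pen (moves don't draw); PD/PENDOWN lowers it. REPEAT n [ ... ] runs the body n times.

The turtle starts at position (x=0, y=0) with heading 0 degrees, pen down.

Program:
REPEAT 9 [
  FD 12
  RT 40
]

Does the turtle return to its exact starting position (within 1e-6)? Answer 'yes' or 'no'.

Answer: yes

Derivation:
Executing turtle program step by step:
Start: pos=(0,0), heading=0, pen down
REPEAT 9 [
  -- iteration 1/9 --
  FD 12: (0,0) -> (12,0) [heading=0, draw]
  RT 40: heading 0 -> 320
  -- iteration 2/9 --
  FD 12: (12,0) -> (21.193,-7.713) [heading=320, draw]
  RT 40: heading 320 -> 280
  -- iteration 3/9 --
  FD 12: (21.193,-7.713) -> (23.276,-19.531) [heading=280, draw]
  RT 40: heading 280 -> 240
  -- iteration 4/9 --
  FD 12: (23.276,-19.531) -> (17.276,-29.923) [heading=240, draw]
  RT 40: heading 240 -> 200
  -- iteration 5/9 --
  FD 12: (17.276,-29.923) -> (6,-34.028) [heading=200, draw]
  RT 40: heading 200 -> 160
  -- iteration 6/9 --
  FD 12: (6,-34.028) -> (-5.276,-29.923) [heading=160, draw]
  RT 40: heading 160 -> 120
  -- iteration 7/9 --
  FD 12: (-5.276,-29.923) -> (-11.276,-19.531) [heading=120, draw]
  RT 40: heading 120 -> 80
  -- iteration 8/9 --
  FD 12: (-11.276,-19.531) -> (-9.193,-7.713) [heading=80, draw]
  RT 40: heading 80 -> 40
  -- iteration 9/9 --
  FD 12: (-9.193,-7.713) -> (0,0) [heading=40, draw]
  RT 40: heading 40 -> 0
]
Final: pos=(0,0), heading=0, 9 segment(s) drawn

Start position: (0, 0)
Final position: (0, 0)
Distance = 0; < 1e-6 -> CLOSED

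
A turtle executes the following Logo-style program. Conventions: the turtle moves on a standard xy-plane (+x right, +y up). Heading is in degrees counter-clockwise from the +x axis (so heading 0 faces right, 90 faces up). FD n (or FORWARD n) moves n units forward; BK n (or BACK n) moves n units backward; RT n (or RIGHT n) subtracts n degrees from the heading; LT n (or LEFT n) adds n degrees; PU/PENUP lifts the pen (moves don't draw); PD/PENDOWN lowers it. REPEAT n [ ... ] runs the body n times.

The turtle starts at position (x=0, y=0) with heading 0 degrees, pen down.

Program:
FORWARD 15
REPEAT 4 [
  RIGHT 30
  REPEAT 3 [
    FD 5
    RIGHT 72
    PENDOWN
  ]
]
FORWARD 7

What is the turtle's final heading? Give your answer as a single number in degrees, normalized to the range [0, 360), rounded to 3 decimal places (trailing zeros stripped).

Answer: 96

Derivation:
Executing turtle program step by step:
Start: pos=(0,0), heading=0, pen down
FD 15: (0,0) -> (15,0) [heading=0, draw]
REPEAT 4 [
  -- iteration 1/4 --
  RT 30: heading 0 -> 330
  REPEAT 3 [
    -- iteration 1/3 --
    FD 5: (15,0) -> (19.33,-2.5) [heading=330, draw]
    RT 72: heading 330 -> 258
    PD: pen down
    -- iteration 2/3 --
    FD 5: (19.33,-2.5) -> (18.291,-7.391) [heading=258, draw]
    RT 72: heading 258 -> 186
    PD: pen down
    -- iteration 3/3 --
    FD 5: (18.291,-7.391) -> (13.318,-7.913) [heading=186, draw]
    RT 72: heading 186 -> 114
    PD: pen down
  ]
  -- iteration 2/4 --
  RT 30: heading 114 -> 84
  REPEAT 3 [
    -- iteration 1/3 --
    FD 5: (13.318,-7.913) -> (13.841,-2.941) [heading=84, draw]
    RT 72: heading 84 -> 12
    PD: pen down
    -- iteration 2/3 --
    FD 5: (13.841,-2.941) -> (18.731,-1.901) [heading=12, draw]
    RT 72: heading 12 -> 300
    PD: pen down
    -- iteration 3/3 --
    FD 5: (18.731,-1.901) -> (21.231,-6.231) [heading=300, draw]
    RT 72: heading 300 -> 228
    PD: pen down
  ]
  -- iteration 3/4 --
  RT 30: heading 228 -> 198
  REPEAT 3 [
    -- iteration 1/3 --
    FD 5: (21.231,-6.231) -> (16.476,-7.776) [heading=198, draw]
    RT 72: heading 198 -> 126
    PD: pen down
    -- iteration 2/3 --
    FD 5: (16.476,-7.776) -> (13.537,-3.731) [heading=126, draw]
    RT 72: heading 126 -> 54
    PD: pen down
    -- iteration 3/3 --
    FD 5: (13.537,-3.731) -> (16.476,0.314) [heading=54, draw]
    RT 72: heading 54 -> 342
    PD: pen down
  ]
  -- iteration 4/4 --
  RT 30: heading 342 -> 312
  REPEAT 3 [
    -- iteration 1/3 --
    FD 5: (16.476,0.314) -> (19.822,-3.402) [heading=312, draw]
    RT 72: heading 312 -> 240
    PD: pen down
    -- iteration 2/3 --
    FD 5: (19.822,-3.402) -> (17.322,-7.732) [heading=240, draw]
    RT 72: heading 240 -> 168
    PD: pen down
    -- iteration 3/3 --
    FD 5: (17.322,-7.732) -> (12.431,-6.693) [heading=168, draw]
    RT 72: heading 168 -> 96
    PD: pen down
  ]
]
FD 7: (12.431,-6.693) -> (11.699,0.269) [heading=96, draw]
Final: pos=(11.699,0.269), heading=96, 14 segment(s) drawn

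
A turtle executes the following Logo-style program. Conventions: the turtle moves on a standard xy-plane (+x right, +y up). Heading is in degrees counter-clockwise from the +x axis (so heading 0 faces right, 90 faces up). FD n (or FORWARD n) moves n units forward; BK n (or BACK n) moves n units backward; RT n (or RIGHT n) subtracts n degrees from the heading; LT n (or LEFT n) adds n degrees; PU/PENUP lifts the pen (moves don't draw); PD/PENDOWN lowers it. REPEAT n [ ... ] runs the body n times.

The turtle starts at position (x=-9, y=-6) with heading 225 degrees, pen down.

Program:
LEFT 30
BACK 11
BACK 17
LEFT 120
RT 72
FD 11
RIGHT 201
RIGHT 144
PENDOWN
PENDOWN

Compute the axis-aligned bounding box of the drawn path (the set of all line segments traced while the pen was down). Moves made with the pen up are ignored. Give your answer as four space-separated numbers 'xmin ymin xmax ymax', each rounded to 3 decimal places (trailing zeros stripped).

Answer: -9 -6 4.238 21.046

Derivation:
Executing turtle program step by step:
Start: pos=(-9,-6), heading=225, pen down
LT 30: heading 225 -> 255
BK 11: (-9,-6) -> (-6.153,4.625) [heading=255, draw]
BK 17: (-6.153,4.625) -> (-1.753,21.046) [heading=255, draw]
LT 120: heading 255 -> 15
RT 72: heading 15 -> 303
FD 11: (-1.753,21.046) -> (4.238,11.821) [heading=303, draw]
RT 201: heading 303 -> 102
RT 144: heading 102 -> 318
PD: pen down
PD: pen down
Final: pos=(4.238,11.821), heading=318, 3 segment(s) drawn

Segment endpoints: x in {-9, -6.153, -1.753, 4.238}, y in {-6, 4.625, 11.821, 21.046}
xmin=-9, ymin=-6, xmax=4.238, ymax=21.046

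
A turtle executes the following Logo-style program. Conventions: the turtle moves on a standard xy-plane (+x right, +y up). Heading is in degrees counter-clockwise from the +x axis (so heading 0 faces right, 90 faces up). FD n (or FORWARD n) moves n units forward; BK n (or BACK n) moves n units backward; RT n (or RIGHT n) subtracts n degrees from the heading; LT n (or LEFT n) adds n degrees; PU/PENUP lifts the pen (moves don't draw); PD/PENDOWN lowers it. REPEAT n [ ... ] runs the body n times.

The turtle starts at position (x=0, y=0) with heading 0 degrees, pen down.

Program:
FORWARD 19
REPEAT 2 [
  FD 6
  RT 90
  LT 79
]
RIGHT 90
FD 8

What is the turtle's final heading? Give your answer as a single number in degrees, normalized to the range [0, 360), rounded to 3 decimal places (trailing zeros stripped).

Answer: 248

Derivation:
Executing turtle program step by step:
Start: pos=(0,0), heading=0, pen down
FD 19: (0,0) -> (19,0) [heading=0, draw]
REPEAT 2 [
  -- iteration 1/2 --
  FD 6: (19,0) -> (25,0) [heading=0, draw]
  RT 90: heading 0 -> 270
  LT 79: heading 270 -> 349
  -- iteration 2/2 --
  FD 6: (25,0) -> (30.89,-1.145) [heading=349, draw]
  RT 90: heading 349 -> 259
  LT 79: heading 259 -> 338
]
RT 90: heading 338 -> 248
FD 8: (30.89,-1.145) -> (27.893,-8.562) [heading=248, draw]
Final: pos=(27.893,-8.562), heading=248, 4 segment(s) drawn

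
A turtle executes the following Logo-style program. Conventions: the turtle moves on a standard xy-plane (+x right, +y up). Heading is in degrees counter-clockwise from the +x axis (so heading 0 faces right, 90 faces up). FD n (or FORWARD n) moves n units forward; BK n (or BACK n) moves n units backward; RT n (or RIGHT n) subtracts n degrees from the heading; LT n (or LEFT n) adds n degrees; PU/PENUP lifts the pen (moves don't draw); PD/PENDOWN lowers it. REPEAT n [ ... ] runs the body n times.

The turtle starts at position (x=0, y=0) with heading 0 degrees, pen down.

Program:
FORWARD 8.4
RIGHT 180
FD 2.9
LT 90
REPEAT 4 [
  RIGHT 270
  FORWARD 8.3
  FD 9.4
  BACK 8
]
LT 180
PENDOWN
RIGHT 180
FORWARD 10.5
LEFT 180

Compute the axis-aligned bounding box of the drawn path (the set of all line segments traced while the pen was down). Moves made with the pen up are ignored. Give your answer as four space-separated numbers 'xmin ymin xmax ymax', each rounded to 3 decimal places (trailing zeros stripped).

Executing turtle program step by step:
Start: pos=(0,0), heading=0, pen down
FD 8.4: (0,0) -> (8.4,0) [heading=0, draw]
RT 180: heading 0 -> 180
FD 2.9: (8.4,0) -> (5.5,0) [heading=180, draw]
LT 90: heading 180 -> 270
REPEAT 4 [
  -- iteration 1/4 --
  RT 270: heading 270 -> 0
  FD 8.3: (5.5,0) -> (13.8,0) [heading=0, draw]
  FD 9.4: (13.8,0) -> (23.2,0) [heading=0, draw]
  BK 8: (23.2,0) -> (15.2,0) [heading=0, draw]
  -- iteration 2/4 --
  RT 270: heading 0 -> 90
  FD 8.3: (15.2,0) -> (15.2,8.3) [heading=90, draw]
  FD 9.4: (15.2,8.3) -> (15.2,17.7) [heading=90, draw]
  BK 8: (15.2,17.7) -> (15.2,9.7) [heading=90, draw]
  -- iteration 3/4 --
  RT 270: heading 90 -> 180
  FD 8.3: (15.2,9.7) -> (6.9,9.7) [heading=180, draw]
  FD 9.4: (6.9,9.7) -> (-2.5,9.7) [heading=180, draw]
  BK 8: (-2.5,9.7) -> (5.5,9.7) [heading=180, draw]
  -- iteration 4/4 --
  RT 270: heading 180 -> 270
  FD 8.3: (5.5,9.7) -> (5.5,1.4) [heading=270, draw]
  FD 9.4: (5.5,1.4) -> (5.5,-8) [heading=270, draw]
  BK 8: (5.5,-8) -> (5.5,0) [heading=270, draw]
]
LT 180: heading 270 -> 90
PD: pen down
RT 180: heading 90 -> 270
FD 10.5: (5.5,0) -> (5.5,-10.5) [heading=270, draw]
LT 180: heading 270 -> 90
Final: pos=(5.5,-10.5), heading=90, 15 segment(s) drawn

Segment endpoints: x in {-2.5, 0, 5.5, 5.5, 5.5, 5.5, 5.5, 5.5, 6.9, 8.4, 13.8, 15.2, 15.2, 15.2, 23.2}, y in {-10.5, -8, 0, 0, 0, 0, 0, 0, 1.4, 8.3, 9.7, 9.7, 9.7, 17.7}
xmin=-2.5, ymin=-10.5, xmax=23.2, ymax=17.7

Answer: -2.5 -10.5 23.2 17.7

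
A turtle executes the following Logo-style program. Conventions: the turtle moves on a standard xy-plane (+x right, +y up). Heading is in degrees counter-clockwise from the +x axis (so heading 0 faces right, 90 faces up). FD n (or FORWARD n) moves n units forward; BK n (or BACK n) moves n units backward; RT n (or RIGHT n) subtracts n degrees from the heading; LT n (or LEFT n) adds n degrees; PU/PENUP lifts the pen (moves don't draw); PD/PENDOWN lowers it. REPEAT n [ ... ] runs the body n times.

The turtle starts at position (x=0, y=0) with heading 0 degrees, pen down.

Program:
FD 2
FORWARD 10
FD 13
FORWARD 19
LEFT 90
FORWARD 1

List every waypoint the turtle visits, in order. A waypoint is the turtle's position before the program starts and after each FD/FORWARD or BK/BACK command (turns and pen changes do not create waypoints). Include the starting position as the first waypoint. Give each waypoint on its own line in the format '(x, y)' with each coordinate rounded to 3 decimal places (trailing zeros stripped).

Answer: (0, 0)
(2, 0)
(12, 0)
(25, 0)
(44, 0)
(44, 1)

Derivation:
Executing turtle program step by step:
Start: pos=(0,0), heading=0, pen down
FD 2: (0,0) -> (2,0) [heading=0, draw]
FD 10: (2,0) -> (12,0) [heading=0, draw]
FD 13: (12,0) -> (25,0) [heading=0, draw]
FD 19: (25,0) -> (44,0) [heading=0, draw]
LT 90: heading 0 -> 90
FD 1: (44,0) -> (44,1) [heading=90, draw]
Final: pos=(44,1), heading=90, 5 segment(s) drawn
Waypoints (6 total):
(0, 0)
(2, 0)
(12, 0)
(25, 0)
(44, 0)
(44, 1)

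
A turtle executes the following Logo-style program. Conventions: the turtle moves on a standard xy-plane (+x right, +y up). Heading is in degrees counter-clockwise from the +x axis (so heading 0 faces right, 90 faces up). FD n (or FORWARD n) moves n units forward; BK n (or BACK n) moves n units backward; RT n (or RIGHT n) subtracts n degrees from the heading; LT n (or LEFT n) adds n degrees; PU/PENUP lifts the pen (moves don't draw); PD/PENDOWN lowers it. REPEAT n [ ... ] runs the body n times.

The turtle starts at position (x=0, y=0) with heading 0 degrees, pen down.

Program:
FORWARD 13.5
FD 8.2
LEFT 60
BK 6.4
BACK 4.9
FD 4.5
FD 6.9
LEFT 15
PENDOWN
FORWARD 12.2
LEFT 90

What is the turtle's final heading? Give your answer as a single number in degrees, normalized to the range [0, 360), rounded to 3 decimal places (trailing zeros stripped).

Executing turtle program step by step:
Start: pos=(0,0), heading=0, pen down
FD 13.5: (0,0) -> (13.5,0) [heading=0, draw]
FD 8.2: (13.5,0) -> (21.7,0) [heading=0, draw]
LT 60: heading 0 -> 60
BK 6.4: (21.7,0) -> (18.5,-5.543) [heading=60, draw]
BK 4.9: (18.5,-5.543) -> (16.05,-9.786) [heading=60, draw]
FD 4.5: (16.05,-9.786) -> (18.3,-5.889) [heading=60, draw]
FD 6.9: (18.3,-5.889) -> (21.75,0.087) [heading=60, draw]
LT 15: heading 60 -> 75
PD: pen down
FD 12.2: (21.75,0.087) -> (24.908,11.871) [heading=75, draw]
LT 90: heading 75 -> 165
Final: pos=(24.908,11.871), heading=165, 7 segment(s) drawn

Answer: 165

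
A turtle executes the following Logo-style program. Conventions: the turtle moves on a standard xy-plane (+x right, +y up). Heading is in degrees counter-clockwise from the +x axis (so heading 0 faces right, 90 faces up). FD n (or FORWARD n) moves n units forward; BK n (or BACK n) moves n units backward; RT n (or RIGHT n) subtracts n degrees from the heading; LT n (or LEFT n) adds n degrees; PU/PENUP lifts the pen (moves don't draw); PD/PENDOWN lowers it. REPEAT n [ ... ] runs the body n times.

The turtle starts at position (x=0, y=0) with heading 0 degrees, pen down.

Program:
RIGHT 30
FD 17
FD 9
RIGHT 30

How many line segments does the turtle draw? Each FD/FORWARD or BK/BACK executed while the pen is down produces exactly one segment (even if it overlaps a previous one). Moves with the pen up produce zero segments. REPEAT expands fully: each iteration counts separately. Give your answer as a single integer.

Executing turtle program step by step:
Start: pos=(0,0), heading=0, pen down
RT 30: heading 0 -> 330
FD 17: (0,0) -> (14.722,-8.5) [heading=330, draw]
FD 9: (14.722,-8.5) -> (22.517,-13) [heading=330, draw]
RT 30: heading 330 -> 300
Final: pos=(22.517,-13), heading=300, 2 segment(s) drawn
Segments drawn: 2

Answer: 2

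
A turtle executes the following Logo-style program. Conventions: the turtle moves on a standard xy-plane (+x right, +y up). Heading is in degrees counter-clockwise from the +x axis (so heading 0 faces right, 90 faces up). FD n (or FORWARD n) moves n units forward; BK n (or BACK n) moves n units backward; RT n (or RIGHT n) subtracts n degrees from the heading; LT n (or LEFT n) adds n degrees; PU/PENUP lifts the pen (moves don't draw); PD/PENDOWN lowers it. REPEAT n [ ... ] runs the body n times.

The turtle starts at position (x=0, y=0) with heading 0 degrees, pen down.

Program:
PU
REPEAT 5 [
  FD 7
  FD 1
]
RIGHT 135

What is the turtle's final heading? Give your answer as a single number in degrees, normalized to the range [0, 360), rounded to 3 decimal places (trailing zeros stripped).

Executing turtle program step by step:
Start: pos=(0,0), heading=0, pen down
PU: pen up
REPEAT 5 [
  -- iteration 1/5 --
  FD 7: (0,0) -> (7,0) [heading=0, move]
  FD 1: (7,0) -> (8,0) [heading=0, move]
  -- iteration 2/5 --
  FD 7: (8,0) -> (15,0) [heading=0, move]
  FD 1: (15,0) -> (16,0) [heading=0, move]
  -- iteration 3/5 --
  FD 7: (16,0) -> (23,0) [heading=0, move]
  FD 1: (23,0) -> (24,0) [heading=0, move]
  -- iteration 4/5 --
  FD 7: (24,0) -> (31,0) [heading=0, move]
  FD 1: (31,0) -> (32,0) [heading=0, move]
  -- iteration 5/5 --
  FD 7: (32,0) -> (39,0) [heading=0, move]
  FD 1: (39,0) -> (40,0) [heading=0, move]
]
RT 135: heading 0 -> 225
Final: pos=(40,0), heading=225, 0 segment(s) drawn

Answer: 225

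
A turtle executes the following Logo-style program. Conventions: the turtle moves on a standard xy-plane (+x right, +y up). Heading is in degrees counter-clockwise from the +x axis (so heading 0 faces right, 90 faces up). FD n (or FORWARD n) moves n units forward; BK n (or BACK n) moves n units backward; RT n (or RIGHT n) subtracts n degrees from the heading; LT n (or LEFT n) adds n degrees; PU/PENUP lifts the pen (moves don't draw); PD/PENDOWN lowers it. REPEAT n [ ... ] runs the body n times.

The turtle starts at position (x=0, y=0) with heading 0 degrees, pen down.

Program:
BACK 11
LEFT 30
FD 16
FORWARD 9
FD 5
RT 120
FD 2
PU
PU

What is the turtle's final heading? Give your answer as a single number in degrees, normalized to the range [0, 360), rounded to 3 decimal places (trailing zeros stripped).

Executing turtle program step by step:
Start: pos=(0,0), heading=0, pen down
BK 11: (0,0) -> (-11,0) [heading=0, draw]
LT 30: heading 0 -> 30
FD 16: (-11,0) -> (2.856,8) [heading=30, draw]
FD 9: (2.856,8) -> (10.651,12.5) [heading=30, draw]
FD 5: (10.651,12.5) -> (14.981,15) [heading=30, draw]
RT 120: heading 30 -> 270
FD 2: (14.981,15) -> (14.981,13) [heading=270, draw]
PU: pen up
PU: pen up
Final: pos=(14.981,13), heading=270, 5 segment(s) drawn

Answer: 270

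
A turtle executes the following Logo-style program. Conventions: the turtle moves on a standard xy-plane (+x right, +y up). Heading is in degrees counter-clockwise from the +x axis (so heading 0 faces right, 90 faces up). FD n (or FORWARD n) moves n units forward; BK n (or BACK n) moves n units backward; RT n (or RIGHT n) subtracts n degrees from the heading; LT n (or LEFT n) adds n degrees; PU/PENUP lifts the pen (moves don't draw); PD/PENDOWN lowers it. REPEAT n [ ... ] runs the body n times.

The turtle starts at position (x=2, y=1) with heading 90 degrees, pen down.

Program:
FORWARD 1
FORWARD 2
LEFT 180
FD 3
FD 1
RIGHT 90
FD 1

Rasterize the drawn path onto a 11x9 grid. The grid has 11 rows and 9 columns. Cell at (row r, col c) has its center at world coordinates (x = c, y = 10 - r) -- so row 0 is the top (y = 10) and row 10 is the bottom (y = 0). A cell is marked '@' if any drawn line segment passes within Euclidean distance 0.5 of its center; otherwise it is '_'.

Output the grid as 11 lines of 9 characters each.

Answer: _________
_________
_________
_________
_________
_________
__@______
__@______
__@______
__@______
_@@______

Derivation:
Segment 0: (2,1) -> (2,2)
Segment 1: (2,2) -> (2,4)
Segment 2: (2,4) -> (2,1)
Segment 3: (2,1) -> (2,0)
Segment 4: (2,0) -> (1,0)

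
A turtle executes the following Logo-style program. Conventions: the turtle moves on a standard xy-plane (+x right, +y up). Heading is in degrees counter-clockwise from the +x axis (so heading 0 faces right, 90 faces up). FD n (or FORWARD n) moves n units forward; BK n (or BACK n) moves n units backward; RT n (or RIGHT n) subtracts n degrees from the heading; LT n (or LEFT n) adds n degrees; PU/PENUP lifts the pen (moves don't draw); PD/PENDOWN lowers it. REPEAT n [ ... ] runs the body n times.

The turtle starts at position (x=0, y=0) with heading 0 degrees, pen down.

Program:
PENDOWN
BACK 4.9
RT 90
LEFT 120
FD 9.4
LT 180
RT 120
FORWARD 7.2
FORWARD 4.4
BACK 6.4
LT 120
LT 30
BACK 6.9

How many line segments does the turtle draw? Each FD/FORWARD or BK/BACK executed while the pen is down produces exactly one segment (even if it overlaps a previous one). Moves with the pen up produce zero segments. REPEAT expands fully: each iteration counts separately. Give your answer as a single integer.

Answer: 6

Derivation:
Executing turtle program step by step:
Start: pos=(0,0), heading=0, pen down
PD: pen down
BK 4.9: (0,0) -> (-4.9,0) [heading=0, draw]
RT 90: heading 0 -> 270
LT 120: heading 270 -> 30
FD 9.4: (-4.9,0) -> (3.241,4.7) [heading=30, draw]
LT 180: heading 30 -> 210
RT 120: heading 210 -> 90
FD 7.2: (3.241,4.7) -> (3.241,11.9) [heading=90, draw]
FD 4.4: (3.241,11.9) -> (3.241,16.3) [heading=90, draw]
BK 6.4: (3.241,16.3) -> (3.241,9.9) [heading=90, draw]
LT 120: heading 90 -> 210
LT 30: heading 210 -> 240
BK 6.9: (3.241,9.9) -> (6.691,15.876) [heading=240, draw]
Final: pos=(6.691,15.876), heading=240, 6 segment(s) drawn
Segments drawn: 6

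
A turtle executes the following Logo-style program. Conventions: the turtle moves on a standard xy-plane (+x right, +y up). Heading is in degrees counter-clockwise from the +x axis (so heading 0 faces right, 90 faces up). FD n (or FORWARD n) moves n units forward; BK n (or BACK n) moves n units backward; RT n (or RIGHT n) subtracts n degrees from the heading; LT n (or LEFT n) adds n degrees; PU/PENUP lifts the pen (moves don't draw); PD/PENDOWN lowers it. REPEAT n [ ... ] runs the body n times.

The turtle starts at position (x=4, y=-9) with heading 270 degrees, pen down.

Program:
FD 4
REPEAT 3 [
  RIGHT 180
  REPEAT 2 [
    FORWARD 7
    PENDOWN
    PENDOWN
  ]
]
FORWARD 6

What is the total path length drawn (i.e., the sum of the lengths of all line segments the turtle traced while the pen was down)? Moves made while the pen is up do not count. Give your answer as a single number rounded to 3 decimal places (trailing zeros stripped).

Answer: 52

Derivation:
Executing turtle program step by step:
Start: pos=(4,-9), heading=270, pen down
FD 4: (4,-9) -> (4,-13) [heading=270, draw]
REPEAT 3 [
  -- iteration 1/3 --
  RT 180: heading 270 -> 90
  REPEAT 2 [
    -- iteration 1/2 --
    FD 7: (4,-13) -> (4,-6) [heading=90, draw]
    PD: pen down
    PD: pen down
    -- iteration 2/2 --
    FD 7: (4,-6) -> (4,1) [heading=90, draw]
    PD: pen down
    PD: pen down
  ]
  -- iteration 2/3 --
  RT 180: heading 90 -> 270
  REPEAT 2 [
    -- iteration 1/2 --
    FD 7: (4,1) -> (4,-6) [heading=270, draw]
    PD: pen down
    PD: pen down
    -- iteration 2/2 --
    FD 7: (4,-6) -> (4,-13) [heading=270, draw]
    PD: pen down
    PD: pen down
  ]
  -- iteration 3/3 --
  RT 180: heading 270 -> 90
  REPEAT 2 [
    -- iteration 1/2 --
    FD 7: (4,-13) -> (4,-6) [heading=90, draw]
    PD: pen down
    PD: pen down
    -- iteration 2/2 --
    FD 7: (4,-6) -> (4,1) [heading=90, draw]
    PD: pen down
    PD: pen down
  ]
]
FD 6: (4,1) -> (4,7) [heading=90, draw]
Final: pos=(4,7), heading=90, 8 segment(s) drawn

Segment lengths:
  seg 1: (4,-9) -> (4,-13), length = 4
  seg 2: (4,-13) -> (4,-6), length = 7
  seg 3: (4,-6) -> (4,1), length = 7
  seg 4: (4,1) -> (4,-6), length = 7
  seg 5: (4,-6) -> (4,-13), length = 7
  seg 6: (4,-13) -> (4,-6), length = 7
  seg 7: (4,-6) -> (4,1), length = 7
  seg 8: (4,1) -> (4,7), length = 6
Total = 52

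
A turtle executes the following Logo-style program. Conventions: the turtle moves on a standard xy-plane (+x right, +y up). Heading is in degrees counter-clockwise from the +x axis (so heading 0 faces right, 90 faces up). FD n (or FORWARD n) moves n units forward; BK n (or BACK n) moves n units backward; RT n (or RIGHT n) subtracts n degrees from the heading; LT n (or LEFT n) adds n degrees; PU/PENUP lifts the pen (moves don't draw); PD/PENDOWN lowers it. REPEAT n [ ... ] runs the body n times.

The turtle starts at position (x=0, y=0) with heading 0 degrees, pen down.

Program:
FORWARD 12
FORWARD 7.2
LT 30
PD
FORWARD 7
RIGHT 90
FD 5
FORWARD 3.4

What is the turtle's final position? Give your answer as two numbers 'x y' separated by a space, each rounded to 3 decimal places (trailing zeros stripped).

Answer: 29.462 -3.775

Derivation:
Executing turtle program step by step:
Start: pos=(0,0), heading=0, pen down
FD 12: (0,0) -> (12,0) [heading=0, draw]
FD 7.2: (12,0) -> (19.2,0) [heading=0, draw]
LT 30: heading 0 -> 30
PD: pen down
FD 7: (19.2,0) -> (25.262,3.5) [heading=30, draw]
RT 90: heading 30 -> 300
FD 5: (25.262,3.5) -> (27.762,-0.83) [heading=300, draw]
FD 3.4: (27.762,-0.83) -> (29.462,-3.775) [heading=300, draw]
Final: pos=(29.462,-3.775), heading=300, 5 segment(s) drawn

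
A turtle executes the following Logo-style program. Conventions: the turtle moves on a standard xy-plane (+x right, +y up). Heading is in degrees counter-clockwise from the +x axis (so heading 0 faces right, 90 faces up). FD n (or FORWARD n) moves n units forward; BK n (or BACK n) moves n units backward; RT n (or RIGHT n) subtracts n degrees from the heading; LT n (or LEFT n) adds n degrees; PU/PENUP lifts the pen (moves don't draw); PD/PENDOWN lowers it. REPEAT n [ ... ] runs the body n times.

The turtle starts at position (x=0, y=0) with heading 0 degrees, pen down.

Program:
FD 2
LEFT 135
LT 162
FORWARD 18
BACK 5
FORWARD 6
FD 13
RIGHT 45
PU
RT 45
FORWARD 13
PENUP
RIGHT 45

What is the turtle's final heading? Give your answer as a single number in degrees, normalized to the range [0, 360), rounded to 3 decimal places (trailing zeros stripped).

Executing turtle program step by step:
Start: pos=(0,0), heading=0, pen down
FD 2: (0,0) -> (2,0) [heading=0, draw]
LT 135: heading 0 -> 135
LT 162: heading 135 -> 297
FD 18: (2,0) -> (10.172,-16.038) [heading=297, draw]
BK 5: (10.172,-16.038) -> (7.902,-11.583) [heading=297, draw]
FD 6: (7.902,-11.583) -> (10.626,-16.929) [heading=297, draw]
FD 13: (10.626,-16.929) -> (16.528,-28.512) [heading=297, draw]
RT 45: heading 297 -> 252
PU: pen up
RT 45: heading 252 -> 207
FD 13: (16.528,-28.512) -> (4.945,-34.414) [heading=207, move]
PU: pen up
RT 45: heading 207 -> 162
Final: pos=(4.945,-34.414), heading=162, 5 segment(s) drawn

Answer: 162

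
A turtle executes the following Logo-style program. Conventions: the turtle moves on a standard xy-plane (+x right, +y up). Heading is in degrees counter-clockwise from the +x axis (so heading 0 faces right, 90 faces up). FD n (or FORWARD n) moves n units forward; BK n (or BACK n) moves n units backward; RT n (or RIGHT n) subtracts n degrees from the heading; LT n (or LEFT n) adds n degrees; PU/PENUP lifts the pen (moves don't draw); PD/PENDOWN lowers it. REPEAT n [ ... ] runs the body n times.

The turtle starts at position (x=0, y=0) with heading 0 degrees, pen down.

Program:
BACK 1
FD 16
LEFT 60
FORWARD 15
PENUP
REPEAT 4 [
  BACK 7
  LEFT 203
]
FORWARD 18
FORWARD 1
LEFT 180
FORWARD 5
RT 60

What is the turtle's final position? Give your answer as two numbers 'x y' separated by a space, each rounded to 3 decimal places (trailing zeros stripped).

Answer: 5.016 19.16

Derivation:
Executing turtle program step by step:
Start: pos=(0,0), heading=0, pen down
BK 1: (0,0) -> (-1,0) [heading=0, draw]
FD 16: (-1,0) -> (15,0) [heading=0, draw]
LT 60: heading 0 -> 60
FD 15: (15,0) -> (22.5,12.99) [heading=60, draw]
PU: pen up
REPEAT 4 [
  -- iteration 1/4 --
  BK 7: (22.5,12.99) -> (19,6.928) [heading=60, move]
  LT 203: heading 60 -> 263
  -- iteration 2/4 --
  BK 7: (19,6.928) -> (19.853,13.876) [heading=263, move]
  LT 203: heading 263 -> 106
  -- iteration 3/4 --
  BK 7: (19.853,13.876) -> (21.783,7.147) [heading=106, move]
  LT 203: heading 106 -> 309
  -- iteration 4/4 --
  BK 7: (21.783,7.147) -> (17.377,12.587) [heading=309, move]
  LT 203: heading 309 -> 152
]
FD 18: (17.377,12.587) -> (1.484,21.038) [heading=152, move]
FD 1: (1.484,21.038) -> (0.601,21.507) [heading=152, move]
LT 180: heading 152 -> 332
FD 5: (0.601,21.507) -> (5.016,19.16) [heading=332, move]
RT 60: heading 332 -> 272
Final: pos=(5.016,19.16), heading=272, 3 segment(s) drawn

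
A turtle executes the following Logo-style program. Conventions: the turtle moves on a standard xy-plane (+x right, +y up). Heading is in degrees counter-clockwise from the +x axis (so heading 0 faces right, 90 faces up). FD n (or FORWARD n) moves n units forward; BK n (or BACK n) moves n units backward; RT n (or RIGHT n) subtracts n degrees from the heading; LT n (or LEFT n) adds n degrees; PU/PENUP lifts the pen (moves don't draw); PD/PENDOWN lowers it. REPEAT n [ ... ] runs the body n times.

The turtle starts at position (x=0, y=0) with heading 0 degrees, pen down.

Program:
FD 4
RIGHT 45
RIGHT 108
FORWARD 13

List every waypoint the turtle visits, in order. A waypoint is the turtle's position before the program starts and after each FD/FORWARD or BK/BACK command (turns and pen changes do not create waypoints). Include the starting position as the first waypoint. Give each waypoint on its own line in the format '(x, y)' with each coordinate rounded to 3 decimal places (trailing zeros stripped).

Answer: (0, 0)
(4, 0)
(-7.583, -5.902)

Derivation:
Executing turtle program step by step:
Start: pos=(0,0), heading=0, pen down
FD 4: (0,0) -> (4,0) [heading=0, draw]
RT 45: heading 0 -> 315
RT 108: heading 315 -> 207
FD 13: (4,0) -> (-7.583,-5.902) [heading=207, draw]
Final: pos=(-7.583,-5.902), heading=207, 2 segment(s) drawn
Waypoints (3 total):
(0, 0)
(4, 0)
(-7.583, -5.902)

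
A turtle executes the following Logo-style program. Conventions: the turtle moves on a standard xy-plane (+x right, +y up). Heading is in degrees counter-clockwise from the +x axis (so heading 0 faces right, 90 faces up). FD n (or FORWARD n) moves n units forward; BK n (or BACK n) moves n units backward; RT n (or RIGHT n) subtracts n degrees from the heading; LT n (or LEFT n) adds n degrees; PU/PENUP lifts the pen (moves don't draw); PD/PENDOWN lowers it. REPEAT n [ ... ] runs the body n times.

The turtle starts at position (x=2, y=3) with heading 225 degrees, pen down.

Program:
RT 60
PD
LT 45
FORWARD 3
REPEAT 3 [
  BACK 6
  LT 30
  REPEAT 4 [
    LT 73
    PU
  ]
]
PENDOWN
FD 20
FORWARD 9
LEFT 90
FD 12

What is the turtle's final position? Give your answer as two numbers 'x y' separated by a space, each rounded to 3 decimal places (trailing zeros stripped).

Answer: -0.258 26.936

Derivation:
Executing turtle program step by step:
Start: pos=(2,3), heading=225, pen down
RT 60: heading 225 -> 165
PD: pen down
LT 45: heading 165 -> 210
FD 3: (2,3) -> (-0.598,1.5) [heading=210, draw]
REPEAT 3 [
  -- iteration 1/3 --
  BK 6: (-0.598,1.5) -> (4.598,4.5) [heading=210, draw]
  LT 30: heading 210 -> 240
  REPEAT 4 [
    -- iteration 1/4 --
    LT 73: heading 240 -> 313
    PU: pen up
    -- iteration 2/4 --
    LT 73: heading 313 -> 26
    PU: pen up
    -- iteration 3/4 --
    LT 73: heading 26 -> 99
    PU: pen up
    -- iteration 4/4 --
    LT 73: heading 99 -> 172
    PU: pen up
  ]
  -- iteration 2/3 --
  BK 6: (4.598,4.5) -> (10.54,3.665) [heading=172, move]
  LT 30: heading 172 -> 202
  REPEAT 4 [
    -- iteration 1/4 --
    LT 73: heading 202 -> 275
    PU: pen up
    -- iteration 2/4 --
    LT 73: heading 275 -> 348
    PU: pen up
    -- iteration 3/4 --
    LT 73: heading 348 -> 61
    PU: pen up
    -- iteration 4/4 --
    LT 73: heading 61 -> 134
    PU: pen up
  ]
  -- iteration 3/3 --
  BK 6: (10.54,3.665) -> (14.708,-0.651) [heading=134, move]
  LT 30: heading 134 -> 164
  REPEAT 4 [
    -- iteration 1/4 --
    LT 73: heading 164 -> 237
    PU: pen up
    -- iteration 2/4 --
    LT 73: heading 237 -> 310
    PU: pen up
    -- iteration 3/4 --
    LT 73: heading 310 -> 23
    PU: pen up
    -- iteration 4/4 --
    LT 73: heading 23 -> 96
    PU: pen up
  ]
]
PD: pen down
FD 20: (14.708,-0.651) -> (12.617,19.239) [heading=96, draw]
FD 9: (12.617,19.239) -> (11.676,28.19) [heading=96, draw]
LT 90: heading 96 -> 186
FD 12: (11.676,28.19) -> (-0.258,26.936) [heading=186, draw]
Final: pos=(-0.258,26.936), heading=186, 5 segment(s) drawn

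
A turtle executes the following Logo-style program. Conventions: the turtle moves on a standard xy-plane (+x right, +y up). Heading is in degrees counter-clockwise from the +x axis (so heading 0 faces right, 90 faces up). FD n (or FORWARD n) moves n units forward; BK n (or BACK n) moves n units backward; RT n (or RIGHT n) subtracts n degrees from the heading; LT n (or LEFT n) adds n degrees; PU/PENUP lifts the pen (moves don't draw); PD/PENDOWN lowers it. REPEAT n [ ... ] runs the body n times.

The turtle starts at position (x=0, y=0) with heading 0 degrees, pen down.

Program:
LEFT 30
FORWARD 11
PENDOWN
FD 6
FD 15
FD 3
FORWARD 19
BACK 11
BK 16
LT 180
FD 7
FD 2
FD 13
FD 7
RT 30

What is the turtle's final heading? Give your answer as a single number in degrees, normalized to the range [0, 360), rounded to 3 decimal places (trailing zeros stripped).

Executing turtle program step by step:
Start: pos=(0,0), heading=0, pen down
LT 30: heading 0 -> 30
FD 11: (0,0) -> (9.526,5.5) [heading=30, draw]
PD: pen down
FD 6: (9.526,5.5) -> (14.722,8.5) [heading=30, draw]
FD 15: (14.722,8.5) -> (27.713,16) [heading=30, draw]
FD 3: (27.713,16) -> (30.311,17.5) [heading=30, draw]
FD 19: (30.311,17.5) -> (46.765,27) [heading=30, draw]
BK 11: (46.765,27) -> (37.239,21.5) [heading=30, draw]
BK 16: (37.239,21.5) -> (23.383,13.5) [heading=30, draw]
LT 180: heading 30 -> 210
FD 7: (23.383,13.5) -> (17.321,10) [heading=210, draw]
FD 2: (17.321,10) -> (15.588,9) [heading=210, draw]
FD 13: (15.588,9) -> (4.33,2.5) [heading=210, draw]
FD 7: (4.33,2.5) -> (-1.732,-1) [heading=210, draw]
RT 30: heading 210 -> 180
Final: pos=(-1.732,-1), heading=180, 11 segment(s) drawn

Answer: 180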